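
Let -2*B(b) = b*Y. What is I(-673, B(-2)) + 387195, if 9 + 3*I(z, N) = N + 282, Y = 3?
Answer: 387287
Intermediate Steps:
B(b) = -3*b/2 (B(b) = -b*3/2 = -3*b/2)
I(z, N) = 91 + N/3 (I(z, N) = -3 + (N + 282)/3 = -3 + (282 + N)/3 = -3 + (94 + N/3) = 91 + N/3)
I(-673, B(-2)) + 387195 = (91 + (-3/2*(-2))/3) + 387195 = (91 + (⅓)*3) + 387195 = (91 + 1) + 387195 = 92 + 387195 = 387287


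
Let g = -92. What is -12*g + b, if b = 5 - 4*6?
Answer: 1085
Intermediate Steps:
b = -19 (b = 5 - 24 = -19)
-12*g + b = -12*(-92) - 19 = 1104 - 19 = 1085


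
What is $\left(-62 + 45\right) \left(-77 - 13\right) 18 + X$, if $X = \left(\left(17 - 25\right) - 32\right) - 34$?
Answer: $27466$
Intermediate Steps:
$X = -74$ ($X = \left(-8 - 32\right) - 34 = -40 - 34 = -74$)
$\left(-62 + 45\right) \left(-77 - 13\right) 18 + X = \left(-62 + 45\right) \left(-77 - 13\right) 18 - 74 = \left(-17\right) \left(-90\right) 18 - 74 = 1530 \cdot 18 - 74 = 27540 - 74 = 27466$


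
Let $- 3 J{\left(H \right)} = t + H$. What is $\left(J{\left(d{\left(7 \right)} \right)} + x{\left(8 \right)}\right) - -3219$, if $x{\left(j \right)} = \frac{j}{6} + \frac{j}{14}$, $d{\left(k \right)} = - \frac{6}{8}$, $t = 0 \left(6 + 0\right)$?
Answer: $\frac{270577}{84} \approx 3221.2$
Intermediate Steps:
$t = 0$ ($t = 0 \cdot 6 = 0$)
$d{\left(k \right)} = - \frac{3}{4}$ ($d{\left(k \right)} = \left(-6\right) \frac{1}{8} = - \frac{3}{4}$)
$x{\left(j \right)} = \frac{5 j}{21}$ ($x{\left(j \right)} = j \frac{1}{6} + j \frac{1}{14} = \frac{j}{6} + \frac{j}{14} = \frac{5 j}{21}$)
$J{\left(H \right)} = - \frac{H}{3}$ ($J{\left(H \right)} = - \frac{0 + H}{3} = - \frac{H}{3}$)
$\left(J{\left(d{\left(7 \right)} \right)} + x{\left(8 \right)}\right) - -3219 = \left(\left(- \frac{1}{3}\right) \left(- \frac{3}{4}\right) + \frac{5}{21} \cdot 8\right) - -3219 = \left(\frac{1}{4} + \frac{40}{21}\right) + 3219 = \frac{181}{84} + 3219 = \frac{270577}{84}$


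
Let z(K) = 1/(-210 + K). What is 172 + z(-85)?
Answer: 50739/295 ≈ 172.00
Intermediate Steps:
172 + z(-85) = 172 + 1/(-210 - 85) = 172 + 1/(-295) = 172 - 1/295 = 50739/295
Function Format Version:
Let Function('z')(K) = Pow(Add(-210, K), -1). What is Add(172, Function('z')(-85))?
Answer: Rational(50739, 295) ≈ 172.00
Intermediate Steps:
Add(172, Function('z')(-85)) = Add(172, Pow(Add(-210, -85), -1)) = Add(172, Pow(-295, -1)) = Add(172, Rational(-1, 295)) = Rational(50739, 295)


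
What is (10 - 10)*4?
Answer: 0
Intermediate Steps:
(10 - 10)*4 = 0*4 = 0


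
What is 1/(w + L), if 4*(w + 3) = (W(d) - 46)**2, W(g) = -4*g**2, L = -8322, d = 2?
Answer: -1/7364 ≈ -0.00013580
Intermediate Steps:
w = 958 (w = -3 + (-4*2**2 - 46)**2/4 = -3 + (-4*4 - 46)**2/4 = -3 + (-16 - 46)**2/4 = -3 + (1/4)*(-62)**2 = -3 + (1/4)*3844 = -3 + 961 = 958)
1/(w + L) = 1/(958 - 8322) = 1/(-7364) = -1/7364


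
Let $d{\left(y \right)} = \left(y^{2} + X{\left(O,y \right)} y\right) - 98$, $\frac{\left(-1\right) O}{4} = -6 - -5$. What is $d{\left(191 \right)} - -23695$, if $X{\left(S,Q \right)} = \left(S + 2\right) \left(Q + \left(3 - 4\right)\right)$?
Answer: $277818$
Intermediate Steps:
$O = 4$ ($O = - 4 \left(-6 - -5\right) = - 4 \left(-6 + 5\right) = \left(-4\right) \left(-1\right) = 4$)
$X{\left(S,Q \right)} = \left(-1 + Q\right) \left(2 + S\right)$ ($X{\left(S,Q \right)} = \left(2 + S\right) \left(Q - 1\right) = \left(2 + S\right) \left(-1 + Q\right) = \left(-1 + Q\right) \left(2 + S\right)$)
$d{\left(y \right)} = -98 + y^{2} + y \left(-6 + 6 y\right)$ ($d{\left(y \right)} = \left(y^{2} + \left(-2 - 4 + 2 y + y 4\right) y\right) - 98 = \left(y^{2} + \left(-2 - 4 + 2 y + 4 y\right) y\right) - 98 = \left(y^{2} + \left(-6 + 6 y\right) y\right) - 98 = \left(y^{2} + y \left(-6 + 6 y\right)\right) - 98 = -98 + y^{2} + y \left(-6 + 6 y\right)$)
$d{\left(191 \right)} - -23695 = \left(-98 - 1146 + 7 \cdot 191^{2}\right) - -23695 = \left(-98 - 1146 + 7 \cdot 36481\right) + 23695 = \left(-98 - 1146 + 255367\right) + 23695 = 254123 + 23695 = 277818$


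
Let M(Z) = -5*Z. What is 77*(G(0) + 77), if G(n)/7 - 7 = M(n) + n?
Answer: 9702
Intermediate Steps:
G(n) = 49 - 28*n (G(n) = 49 + 7*(-5*n + n) = 49 + 7*(-4*n) = 49 - 28*n)
77*(G(0) + 77) = 77*((49 - 28*0) + 77) = 77*((49 + 0) + 77) = 77*(49 + 77) = 77*126 = 9702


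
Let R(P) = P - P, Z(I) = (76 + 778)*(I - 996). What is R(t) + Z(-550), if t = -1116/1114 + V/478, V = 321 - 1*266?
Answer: -1320284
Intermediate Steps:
V = 55 (V = 321 - 266 = 55)
t = -236089/266246 (t = -1116/1114 + 55/478 = -1116*1/1114 + 55*(1/478) = -558/557 + 55/478 = -236089/266246 ≈ -0.88673)
Z(I) = -850584 + 854*I (Z(I) = 854*(-996 + I) = -850584 + 854*I)
R(P) = 0
R(t) + Z(-550) = 0 + (-850584 + 854*(-550)) = 0 + (-850584 - 469700) = 0 - 1320284 = -1320284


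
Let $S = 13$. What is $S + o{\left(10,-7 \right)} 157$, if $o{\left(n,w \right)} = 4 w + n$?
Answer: $-2813$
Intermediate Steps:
$o{\left(n,w \right)} = n + 4 w$
$S + o{\left(10,-7 \right)} 157 = 13 + \left(10 + 4 \left(-7\right)\right) 157 = 13 + \left(10 - 28\right) 157 = 13 - 2826 = -2813$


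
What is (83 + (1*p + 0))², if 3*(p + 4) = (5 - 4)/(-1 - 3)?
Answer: 896809/144 ≈ 6227.8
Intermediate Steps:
p = -49/12 (p = -4 + ((5 - 4)/(-1 - 3))/3 = -4 + (1/(-4))/3 = -4 + (1*(-¼))/3 = -4 + (⅓)*(-¼) = -4 - 1/12 = -49/12 ≈ -4.0833)
(83 + (1*p + 0))² = (83 + (1*(-49/12) + 0))² = (83 + (-49/12 + 0))² = (83 - 49/12)² = (947/12)² = 896809/144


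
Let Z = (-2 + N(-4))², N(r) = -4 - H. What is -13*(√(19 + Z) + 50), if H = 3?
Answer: -780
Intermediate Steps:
N(r) = -7 (N(r) = -4 - 1*3 = -4 - 3 = -7)
Z = 81 (Z = (-2 - 7)² = (-9)² = 81)
-13*(√(19 + Z) + 50) = -13*(√(19 + 81) + 50) = -13*(√100 + 50) = -13*(10 + 50) = -13*60 = -780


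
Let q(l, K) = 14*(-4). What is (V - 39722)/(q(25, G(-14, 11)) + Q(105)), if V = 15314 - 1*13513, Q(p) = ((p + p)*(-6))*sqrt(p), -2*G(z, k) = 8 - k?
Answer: -37921/2976694 + 1706445*sqrt(105)/5953388 ≈ 2.9244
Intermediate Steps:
G(z, k) = -4 + k/2 (G(z, k) = -(8 - k)/2 = -4 + k/2)
q(l, K) = -56
Q(p) = -12*p**(3/2) (Q(p) = ((2*p)*(-6))*sqrt(p) = (-12*p)*sqrt(p) = -12*p**(3/2))
V = 1801 (V = 15314 - 13513 = 1801)
(V - 39722)/(q(25, G(-14, 11)) + Q(105)) = (1801 - 39722)/(-56 - 1260*sqrt(105)) = -37921/(-56 - 1260*sqrt(105))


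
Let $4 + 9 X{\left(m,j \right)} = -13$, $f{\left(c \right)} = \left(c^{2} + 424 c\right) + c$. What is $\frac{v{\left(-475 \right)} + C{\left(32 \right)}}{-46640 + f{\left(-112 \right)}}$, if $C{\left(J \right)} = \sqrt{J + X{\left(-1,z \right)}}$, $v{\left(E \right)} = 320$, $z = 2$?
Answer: $- \frac{10}{2553} - \frac{\sqrt{271}}{245088} \approx -0.0039841$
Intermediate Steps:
$f{\left(c \right)} = c^{2} + 425 c$
$X{\left(m,j \right)} = - \frac{17}{9}$ ($X{\left(m,j \right)} = - \frac{4}{9} + \frac{1}{9} \left(-13\right) = - \frac{4}{9} - \frac{13}{9} = - \frac{17}{9}$)
$C{\left(J \right)} = \sqrt{- \frac{17}{9} + J}$ ($C{\left(J \right)} = \sqrt{J - \frac{17}{9}} = \sqrt{- \frac{17}{9} + J}$)
$\frac{v{\left(-475 \right)} + C{\left(32 \right)}}{-46640 + f{\left(-112 \right)}} = \frac{320 + \frac{\sqrt{-17 + 9 \cdot 32}}{3}}{-46640 - 112 \left(425 - 112\right)} = \frac{320 + \frac{\sqrt{-17 + 288}}{3}}{-46640 - 35056} = \frac{320 + \frac{\sqrt{271}}{3}}{-46640 - 35056} = \frac{320 + \frac{\sqrt{271}}{3}}{-81696} = \left(320 + \frac{\sqrt{271}}{3}\right) \left(- \frac{1}{81696}\right) = - \frac{10}{2553} - \frac{\sqrt{271}}{245088}$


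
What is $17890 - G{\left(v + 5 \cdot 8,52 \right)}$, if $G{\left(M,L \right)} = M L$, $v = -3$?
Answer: $15966$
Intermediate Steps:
$G{\left(M,L \right)} = L M$
$17890 - G{\left(v + 5 \cdot 8,52 \right)} = 17890 - 52 \left(-3 + 5 \cdot 8\right) = 17890 - 52 \left(-3 + 40\right) = 17890 - 52 \cdot 37 = 17890 - 1924 = 15966$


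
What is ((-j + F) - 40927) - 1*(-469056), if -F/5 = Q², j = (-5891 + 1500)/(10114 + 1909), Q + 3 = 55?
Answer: 4984848398/12023 ≈ 4.1461e+5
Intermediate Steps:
Q = 52 (Q = -3 + 55 = 52)
j = -4391/12023 ≈ -0.36522
F = -13520 (F = -5*52² = -5*2704 = -13520)
((-j + F) - 40927) - 1*(-469056) = ((-1*(-4391/12023) - 13520) - 40927) - 1*(-469056) = ((4391/12023 - 13520) - 40927) + 469056 = (-162546569/12023 - 40927) + 469056 = -654611890/12023 + 469056 = 4984848398/12023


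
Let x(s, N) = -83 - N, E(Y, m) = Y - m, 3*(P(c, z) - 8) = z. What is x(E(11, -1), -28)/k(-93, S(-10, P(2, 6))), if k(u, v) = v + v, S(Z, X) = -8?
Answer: 55/16 ≈ 3.4375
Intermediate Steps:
P(c, z) = 8 + z/3
k(u, v) = 2*v
x(E(11, -1), -28)/k(-93, S(-10, P(2, 6))) = (-83 - 1*(-28))/((2*(-8))) = (-83 + 28)/(-16) = -55*(-1/16) = 55/16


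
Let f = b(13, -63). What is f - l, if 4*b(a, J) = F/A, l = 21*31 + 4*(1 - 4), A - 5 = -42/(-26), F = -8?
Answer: -27490/43 ≈ -639.30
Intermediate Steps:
A = 86/13 (A = 5 - 42/(-26) = 5 - 42*(-1/26) = 5 + 21/13 = 86/13 ≈ 6.6154)
l = 639 (l = 651 + 4*(-3) = 651 - 12 = 639)
b(a, J) = -13/43 (b(a, J) = (-8/86/13)/4 = (-8*13/86)/4 = (¼)*(-52/43) = -13/43)
f = -13/43 ≈ -0.30233
f - l = -13/43 - 1*639 = -13/43 - 639 = -27490/43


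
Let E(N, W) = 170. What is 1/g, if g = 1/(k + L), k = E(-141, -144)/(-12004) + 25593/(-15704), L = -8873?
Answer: -418241589605/47127704 ≈ -8874.6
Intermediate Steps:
k = -77472013/47127704 (k = 170/(-12004) + 25593/(-15704) = 170*(-1/12004) + 25593*(-1/15704) = -85/6002 - 25593/15704 = -77472013/47127704 ≈ -1.6439)
g = -47127704/418241589605 (g = 1/(-77472013/47127704 - 8873) = 1/(-418241589605/47127704) = -47127704/418241589605 ≈ -0.00011268)
1/g = 1/(-47127704/418241589605) = -418241589605/47127704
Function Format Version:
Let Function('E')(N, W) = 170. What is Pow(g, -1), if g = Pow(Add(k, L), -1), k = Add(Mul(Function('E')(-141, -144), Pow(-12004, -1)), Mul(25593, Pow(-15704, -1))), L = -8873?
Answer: Rational(-418241589605, 47127704) ≈ -8874.6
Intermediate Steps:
k = Rational(-77472013, 47127704) (k = Add(Mul(170, Pow(-12004, -1)), Mul(25593, Pow(-15704, -1))) = Add(Mul(170, Rational(-1, 12004)), Mul(25593, Rational(-1, 15704))) = Add(Rational(-85, 6002), Rational(-25593, 15704)) = Rational(-77472013, 47127704) ≈ -1.6439)
g = Rational(-47127704, 418241589605) (g = Pow(Add(Rational(-77472013, 47127704), -8873), -1) = Pow(Rational(-418241589605, 47127704), -1) = Rational(-47127704, 418241589605) ≈ -0.00011268)
Pow(g, -1) = Pow(Rational(-47127704, 418241589605), -1) = Rational(-418241589605, 47127704)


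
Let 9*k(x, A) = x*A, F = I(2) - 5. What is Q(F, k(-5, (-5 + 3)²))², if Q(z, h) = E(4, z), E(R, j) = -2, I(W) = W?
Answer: 4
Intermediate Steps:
F = -3 (F = 2 - 5 = -3)
k(x, A) = A*x/9 (k(x, A) = (x*A)/9 = (A*x)/9 = A*x/9)
Q(z, h) = -2
Q(F, k(-5, (-5 + 3)²))² = (-2)² = 4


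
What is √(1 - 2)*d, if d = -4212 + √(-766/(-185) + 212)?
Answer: I*(-779220 + √7397410)/185 ≈ -4197.3*I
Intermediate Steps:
d = -4212 + √7397410/185 (d = -4212 + √(-766*(-1/185) + 212) = -4212 + √(766/185 + 212) = -4212 + √(39986/185) = -4212 + √7397410/185 ≈ -4197.3)
√(1 - 2)*d = √(1 - 2)*(-4212 + √7397410/185) = √(-1)*(-4212 + √7397410/185) = I*(-4212 + √7397410/185)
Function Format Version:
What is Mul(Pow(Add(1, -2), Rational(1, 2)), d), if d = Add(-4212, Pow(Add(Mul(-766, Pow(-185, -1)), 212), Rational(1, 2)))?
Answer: Mul(Rational(1, 185), I, Add(-779220, Pow(7397410, Rational(1, 2)))) ≈ Mul(-4197.3, I)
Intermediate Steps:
d = Add(-4212, Mul(Rational(1, 185), Pow(7397410, Rational(1, 2)))) (d = Add(-4212, Pow(Add(Mul(-766, Rational(-1, 185)), 212), Rational(1, 2))) = Add(-4212, Pow(Add(Rational(766, 185), 212), Rational(1, 2))) = Add(-4212, Pow(Rational(39986, 185), Rational(1, 2))) = Add(-4212, Mul(Rational(1, 185), Pow(7397410, Rational(1, 2)))) ≈ -4197.3)
Mul(Pow(Add(1, -2), Rational(1, 2)), d) = Mul(Pow(Add(1, -2), Rational(1, 2)), Add(-4212, Mul(Rational(1, 185), Pow(7397410, Rational(1, 2))))) = Mul(Pow(-1, Rational(1, 2)), Add(-4212, Mul(Rational(1, 185), Pow(7397410, Rational(1, 2))))) = Mul(I, Add(-4212, Mul(Rational(1, 185), Pow(7397410, Rational(1, 2)))))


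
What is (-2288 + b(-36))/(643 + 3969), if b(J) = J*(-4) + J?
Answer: -545/1153 ≈ -0.47268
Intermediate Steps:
b(J) = -3*J (b(J) = -4*J + J = -3*J)
(-2288 + b(-36))/(643 + 3969) = (-2288 - 3*(-36))/(643 + 3969) = (-2288 + 108)/4612 = -2180*1/4612 = -545/1153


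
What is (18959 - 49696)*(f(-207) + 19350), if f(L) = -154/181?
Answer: -107646998452/181 ≈ -5.9474e+8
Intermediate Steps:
f(L) = -154/181 (f(L) = -154*1/181 = -154/181)
(18959 - 49696)*(f(-207) + 19350) = (18959 - 49696)*(-154/181 + 19350) = -30737*3502196/181 = -107646998452/181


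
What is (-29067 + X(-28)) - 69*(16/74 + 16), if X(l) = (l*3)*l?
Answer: -1029855/37 ≈ -27834.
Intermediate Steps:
X(l) = 3*l**2 (X(l) = (3*l)*l = 3*l**2)
(-29067 + X(-28)) - 69*(16/74 + 16) = (-29067 + 3*(-28)**2) - 69*(16/74 + 16) = (-29067 + 3*784) - 69*(16*(1/74) + 16) = (-29067 + 2352) - 69*(8/37 + 16) = -26715 - 69*600/37 = -26715 - 41400/37 = -1029855/37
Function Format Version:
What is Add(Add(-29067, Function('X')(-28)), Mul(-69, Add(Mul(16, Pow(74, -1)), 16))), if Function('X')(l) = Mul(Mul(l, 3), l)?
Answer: Rational(-1029855, 37) ≈ -27834.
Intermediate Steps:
Function('X')(l) = Mul(3, Pow(l, 2)) (Function('X')(l) = Mul(Mul(3, l), l) = Mul(3, Pow(l, 2)))
Add(Add(-29067, Function('X')(-28)), Mul(-69, Add(Mul(16, Pow(74, -1)), 16))) = Add(Add(-29067, Mul(3, Pow(-28, 2))), Mul(-69, Add(Mul(16, Pow(74, -1)), 16))) = Add(Add(-29067, Mul(3, 784)), Mul(-69, Add(Mul(16, Rational(1, 74)), 16))) = Add(Add(-29067, 2352), Mul(-69, Add(Rational(8, 37), 16))) = Add(-26715, Mul(-69, Rational(600, 37))) = Add(-26715, Rational(-41400, 37)) = Rational(-1029855, 37)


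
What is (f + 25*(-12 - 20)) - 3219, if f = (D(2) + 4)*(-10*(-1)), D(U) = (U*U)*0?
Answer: -3979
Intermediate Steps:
D(U) = 0 (D(U) = U**2*0 = 0)
f = 40 (f = (0 + 4)*(-10*(-1)) = 4*10 = 40)
(f + 25*(-12 - 20)) - 3219 = (40 + 25*(-12 - 20)) - 3219 = (40 + 25*(-32)) - 3219 = (40 - 800) - 3219 = -760 - 3219 = -3979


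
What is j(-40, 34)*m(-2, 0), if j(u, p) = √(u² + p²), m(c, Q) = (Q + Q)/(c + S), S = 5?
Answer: 0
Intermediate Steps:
m(c, Q) = 2*Q/(5 + c) (m(c, Q) = (Q + Q)/(c + 5) = (2*Q)/(5 + c) = 2*Q/(5 + c))
j(u, p) = √(p² + u²)
j(-40, 34)*m(-2, 0) = √(34² + (-40)²)*(2*0/(5 - 2)) = √(1156 + 1600)*(2*0/3) = √2756*(2*0*(⅓)) = (2*√689)*0 = 0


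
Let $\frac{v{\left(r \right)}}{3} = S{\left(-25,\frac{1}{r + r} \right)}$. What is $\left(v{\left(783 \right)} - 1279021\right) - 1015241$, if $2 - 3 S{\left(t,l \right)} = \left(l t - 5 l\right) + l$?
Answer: $- \frac{123890039}{54} \approx -2.2943 \cdot 10^{6}$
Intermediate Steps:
$S{\left(t,l \right)} = \frac{2}{3} + \frac{4 l}{3} - \frac{l t}{3}$ ($S{\left(t,l \right)} = \frac{2}{3} - \frac{\left(l t - 5 l\right) + l}{3} = \frac{2}{3} - \frac{\left(- 5 l + l t\right) + l}{3} = \frac{2}{3} - \frac{- 4 l + l t}{3} = \frac{2}{3} - \left(- \frac{4 l}{3} + \frac{l t}{3}\right) = \frac{2}{3} + \frac{4 l}{3} - \frac{l t}{3}$)
$v{\left(r \right)} = 2 + \frac{29}{2 r}$ ($v{\left(r \right)} = 3 \left(\frac{2}{3} + \frac{4}{3 \left(r + r\right)} - \frac{1}{3} \frac{1}{r + r} \left(-25\right)\right) = 3 \left(\frac{2}{3} + \frac{4}{3 \cdot 2 r} - \frac{1}{3} \frac{1}{2 r} \left(-25\right)\right) = 3 \left(\frac{2}{3} + \frac{4 \frac{1}{2 r}}{3} - \frac{1}{3} \frac{1}{2 r} \left(-25\right)\right) = 3 \left(\frac{2}{3} + \frac{2}{3 r} + \frac{25}{6 r}\right) = 3 \left(\frac{2}{3} + \frac{29}{6 r}\right) = 2 + \frac{29}{2 r}$)
$\left(v{\left(783 \right)} - 1279021\right) - 1015241 = \left(\left(2 + \frac{29}{2 \cdot 783}\right) - 1279021\right) - 1015241 = \left(\left(2 + \frac{29}{2} \cdot \frac{1}{783}\right) - 1279021\right) - 1015241 = \left(\left(2 + \frac{1}{54}\right) - 1279021\right) - 1015241 = \left(\frac{109}{54} - 1279021\right) - 1015241 = - \frac{69067025}{54} - 1015241 = - \frac{123890039}{54}$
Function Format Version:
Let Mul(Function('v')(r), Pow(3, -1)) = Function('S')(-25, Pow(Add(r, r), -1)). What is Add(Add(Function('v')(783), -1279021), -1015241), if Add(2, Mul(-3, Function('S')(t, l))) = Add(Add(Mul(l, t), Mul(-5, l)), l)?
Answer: Rational(-123890039, 54) ≈ -2.2943e+6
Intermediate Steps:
Function('S')(t, l) = Add(Rational(2, 3), Mul(Rational(4, 3), l), Mul(Rational(-1, 3), l, t)) (Function('S')(t, l) = Add(Rational(2, 3), Mul(Rational(-1, 3), Add(Add(Mul(l, t), Mul(-5, l)), l))) = Add(Rational(2, 3), Mul(Rational(-1, 3), Add(Add(Mul(-5, l), Mul(l, t)), l))) = Add(Rational(2, 3), Mul(Rational(-1, 3), Add(Mul(-4, l), Mul(l, t)))) = Add(Rational(2, 3), Add(Mul(Rational(4, 3), l), Mul(Rational(-1, 3), l, t))) = Add(Rational(2, 3), Mul(Rational(4, 3), l), Mul(Rational(-1, 3), l, t)))
Function('v')(r) = Add(2, Mul(Rational(29, 2), Pow(r, -1))) (Function('v')(r) = Mul(3, Add(Rational(2, 3), Mul(Rational(4, 3), Pow(Add(r, r), -1)), Mul(Rational(-1, 3), Pow(Add(r, r), -1), -25))) = Mul(3, Add(Rational(2, 3), Mul(Rational(4, 3), Pow(Mul(2, r), -1)), Mul(Rational(-1, 3), Pow(Mul(2, r), -1), -25))) = Mul(3, Add(Rational(2, 3), Mul(Rational(4, 3), Mul(Rational(1, 2), Pow(r, -1))), Mul(Rational(-1, 3), Mul(Rational(1, 2), Pow(r, -1)), -25))) = Mul(3, Add(Rational(2, 3), Mul(Rational(2, 3), Pow(r, -1)), Mul(Rational(25, 6), Pow(r, -1)))) = Mul(3, Add(Rational(2, 3), Mul(Rational(29, 6), Pow(r, -1)))) = Add(2, Mul(Rational(29, 2), Pow(r, -1))))
Add(Add(Function('v')(783), -1279021), -1015241) = Add(Add(Add(2, Mul(Rational(29, 2), Pow(783, -1))), -1279021), -1015241) = Add(Add(Add(2, Mul(Rational(29, 2), Rational(1, 783))), -1279021), -1015241) = Add(Add(Add(2, Rational(1, 54)), -1279021), -1015241) = Add(Add(Rational(109, 54), -1279021), -1015241) = Add(Rational(-69067025, 54), -1015241) = Rational(-123890039, 54)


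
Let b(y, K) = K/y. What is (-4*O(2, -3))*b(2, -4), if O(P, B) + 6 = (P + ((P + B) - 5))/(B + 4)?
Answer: -80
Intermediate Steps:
O(P, B) = -6 + (-5 + B + 2*P)/(4 + B) (O(P, B) = -6 + (P + ((P + B) - 5))/(B + 4) = -6 + (P + ((B + P) - 5))/(4 + B) = -6 + (P + (-5 + B + P))/(4 + B) = -6 + (-5 + B + 2*P)/(4 + B))
(-4*O(2, -3))*b(2, -4) = (-4*(-29 - 5*(-3) + 2*2)/(4 - 3))*(-4/2) = (-4*(-29 + 15 + 4)/1)*(-4*½) = -4*(-10)*(-2) = 40*(-2) = -80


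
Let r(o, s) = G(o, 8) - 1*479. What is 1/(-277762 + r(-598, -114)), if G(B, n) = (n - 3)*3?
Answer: -1/278226 ≈ -3.5942e-6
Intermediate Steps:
G(B, n) = -9 + 3*n (G(B, n) = (-3 + n)*3 = -9 + 3*n)
r(o, s) = -464 (r(o, s) = (-9 + 3*8) - 1*479 = (-9 + 24) - 479 = 15 - 479 = -464)
1/(-277762 + r(-598, -114)) = 1/(-277762 - 464) = 1/(-278226) = -1/278226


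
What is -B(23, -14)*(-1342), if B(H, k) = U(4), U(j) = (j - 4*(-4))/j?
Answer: 6710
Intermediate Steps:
U(j) = (16 + j)/j (U(j) = (j + 16)/j = (16 + j)/j)
B(H, k) = 5 (B(H, k) = (16 + 4)/4 = (¼)*20 = 5)
-B(23, -14)*(-1342) = -1*5*(-1342) = -5*(-1342) = 6710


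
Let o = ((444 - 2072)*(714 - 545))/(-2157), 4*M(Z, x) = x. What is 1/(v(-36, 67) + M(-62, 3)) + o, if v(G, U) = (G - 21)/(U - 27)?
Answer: 2447428/19413 ≈ 126.07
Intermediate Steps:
v(G, U) = (-21 + G)/(-27 + U)
M(Z, x) = x/4
o = 275132/2157 (o = -1628*169*(-1/2157) = -275132*(-1/2157) = 275132/2157 ≈ 127.55)
1/(v(-36, 67) + M(-62, 3)) + o = 1/((-21 - 36)/(-27 + 67) + (¼)*3) + 275132/2157 = 1/(-57/40 + ¾) + 275132/2157 = 1/(-27/40) + 275132/2157 = -40/27 + 275132/2157 = 2447428/19413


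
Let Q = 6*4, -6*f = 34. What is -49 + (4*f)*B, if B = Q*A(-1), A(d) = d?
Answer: 495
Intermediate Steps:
f = -17/3 (f = -⅙*34 = -17/3 ≈ -5.6667)
Q = 24
B = -24 (B = 24*(-1) = -24)
-49 + (4*f)*B = -49 + (4*(-17/3))*(-24) = -49 - 68/3*(-24) = -49 + 544 = 495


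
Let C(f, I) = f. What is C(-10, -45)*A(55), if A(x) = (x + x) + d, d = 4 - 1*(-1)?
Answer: -1150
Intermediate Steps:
d = 5 (d = 4 + 1 = 5)
A(x) = 5 + 2*x (A(x) = (x + x) + 5 = 2*x + 5 = 5 + 2*x)
C(-10, -45)*A(55) = -10*(5 + 2*55) = -10*(5 + 110) = -10*115 = -1150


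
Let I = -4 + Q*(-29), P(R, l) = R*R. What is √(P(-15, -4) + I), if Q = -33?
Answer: √1178 ≈ 34.322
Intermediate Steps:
P(R, l) = R²
I = 953 (I = -4 - 33*(-29) = -4 + 957 = 953)
√(P(-15, -4) + I) = √((-15)² + 953) = √(225 + 953) = √1178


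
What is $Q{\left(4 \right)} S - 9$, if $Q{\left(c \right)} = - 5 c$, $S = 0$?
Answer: $-9$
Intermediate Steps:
$Q{\left(4 \right)} S - 9 = \left(-5\right) 4 \cdot 0 - 9 = \left(-20\right) 0 - 9 = 0 - 9 = -9$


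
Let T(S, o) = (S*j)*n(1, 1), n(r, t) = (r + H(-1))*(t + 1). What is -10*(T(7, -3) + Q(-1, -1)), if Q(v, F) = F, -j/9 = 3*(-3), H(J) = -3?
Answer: 22690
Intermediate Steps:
j = 81 (j = -27*(-3) = -9*(-9) = 81)
n(r, t) = (1 + t)*(-3 + r) (n(r, t) = (r - 3)*(t + 1) = (-3 + r)*(1 + t) = (1 + t)*(-3 + r))
T(S, o) = -324*S (T(S, o) = (S*81)*(-3 + 1 - 3*1 + 1*1) = (81*S)*(-3 + 1 - 3 + 1) = (81*S)*(-4) = -324*S)
-10*(T(7, -3) + Q(-1, -1)) = -10*(-324*7 - 1) = -10*(-2268 - 1) = -10*(-2269) = 22690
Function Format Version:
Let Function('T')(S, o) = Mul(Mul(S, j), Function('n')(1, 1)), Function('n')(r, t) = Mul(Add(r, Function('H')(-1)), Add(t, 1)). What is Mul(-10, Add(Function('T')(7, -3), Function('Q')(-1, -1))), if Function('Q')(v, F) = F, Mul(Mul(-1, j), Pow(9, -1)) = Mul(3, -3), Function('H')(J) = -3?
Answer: 22690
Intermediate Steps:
j = 81 (j = Mul(-9, Mul(3, -3)) = Mul(-9, -9) = 81)
Function('n')(r, t) = Mul(Add(1, t), Add(-3, r)) (Function('n')(r, t) = Mul(Add(r, -3), Add(t, 1)) = Mul(Add(-3, r), Add(1, t)) = Mul(Add(1, t), Add(-3, r)))
Function('T')(S, o) = Mul(-324, S) (Function('T')(S, o) = Mul(Mul(S, 81), Add(-3, 1, Mul(-3, 1), Mul(1, 1))) = Mul(Mul(81, S), Add(-3, 1, -3, 1)) = Mul(Mul(81, S), -4) = Mul(-324, S))
Mul(-10, Add(Function('T')(7, -3), Function('Q')(-1, -1))) = Mul(-10, Add(Mul(-324, 7), -1)) = Mul(-10, Add(-2268, -1)) = Mul(-10, -2269) = 22690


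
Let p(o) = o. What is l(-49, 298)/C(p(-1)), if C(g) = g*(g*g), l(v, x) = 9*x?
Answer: -2682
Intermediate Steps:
C(g) = g³ (C(g) = g*g² = g³)
l(-49, 298)/C(p(-1)) = (9*298)/((-1)³) = 2682/(-1) = 2682*(-1) = -2682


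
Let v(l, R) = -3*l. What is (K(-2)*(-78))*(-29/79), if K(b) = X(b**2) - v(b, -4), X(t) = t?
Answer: -4524/79 ≈ -57.266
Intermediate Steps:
K(b) = b**2 + 3*b (K(b) = b**2 - (-3)*b = b**2 + 3*b)
(K(-2)*(-78))*(-29/79) = (-2*(3 - 2)*(-78))*(-29/79) = (-2*1*(-78))*(-29*1/79) = -2*(-78)*(-29/79) = 156*(-29/79) = -4524/79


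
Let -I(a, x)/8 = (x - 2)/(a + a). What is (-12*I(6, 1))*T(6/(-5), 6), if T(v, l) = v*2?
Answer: 96/5 ≈ 19.200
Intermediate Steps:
I(a, x) = -4*(-2 + x)/a (I(a, x) = -8*(x - 2)/(a + a) = -8*(-2 + x)/(2*a) = -8*(-2 + x)*1/(2*a) = -4*(-2 + x)/a)
T(v, l) = 2*v
(-12*I(6, 1))*T(6/(-5), 6) = (-48*(2 - 1*1)/6)*(2*(6/(-5))) = (-48*(2 - 1)/6)*(2*(6*(-1/5))) = (-48/6)*(2*(-6/5)) = -12*2/3*(-12/5) = -8*(-12/5) = 96/5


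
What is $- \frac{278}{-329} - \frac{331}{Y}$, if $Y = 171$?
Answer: $- \frac{61361}{56259} \approx -1.0907$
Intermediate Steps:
$- \frac{278}{-329} - \frac{331}{Y} = - \frac{278}{-329} - \frac{331}{171} = \left(-278\right) \left(- \frac{1}{329}\right) - \frac{331}{171} = \frac{278}{329} - \frac{331}{171} = - \frac{61361}{56259}$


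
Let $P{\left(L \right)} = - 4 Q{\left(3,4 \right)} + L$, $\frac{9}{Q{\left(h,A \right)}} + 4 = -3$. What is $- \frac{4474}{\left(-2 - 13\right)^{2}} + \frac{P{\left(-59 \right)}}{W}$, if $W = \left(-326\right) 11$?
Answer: $- \frac{112221523}{5647950} \approx -19.869$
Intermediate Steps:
$Q{\left(h,A \right)} = - \frac{9}{7}$ ($Q{\left(h,A \right)} = \frac{9}{-4 - 3} = \frac{9}{-7} = 9 \left(- \frac{1}{7}\right) = - \frac{9}{7}$)
$W = -3586$
$P{\left(L \right)} = \frac{36}{7} + L$ ($P{\left(L \right)} = \left(-4\right) \left(- \frac{9}{7}\right) + L = \frac{36}{7} + L$)
$- \frac{4474}{\left(-2 - 13\right)^{2}} + \frac{P{\left(-59 \right)}}{W} = - \frac{4474}{\left(-2 - 13\right)^{2}} + \frac{\frac{36}{7} - 59}{-3586} = - \frac{4474}{\left(-15\right)^{2}} - - \frac{377}{25102} = - \frac{4474}{225} + \frac{377}{25102} = - \frac{112221523}{5647950}$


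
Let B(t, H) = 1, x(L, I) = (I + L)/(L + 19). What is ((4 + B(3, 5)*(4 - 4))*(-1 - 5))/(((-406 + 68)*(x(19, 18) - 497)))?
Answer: -152/1061827 ≈ -0.00014315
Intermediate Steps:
x(L, I) = (I + L)/(19 + L)
((4 + B(3, 5)*(4 - 4))*(-1 - 5))/(((-406 + 68)*(x(19, 18) - 497))) = ((4 + 1*(4 - 4))*(-1 - 5))/(((-406 + 68)*((18 + 19)/(19 + 19) - 497))) = ((4 + 1*0)*(-6))/((-338*(37/38 - 497))) = ((4 + 0)*(-6))/((-338*((1/38)*37 - 497))) = (4*(-6))/((-338*(37/38 - 497))) = -24/((-338*(-18849/38))) = -24/3185481/19 = -24*19/3185481 = -152/1061827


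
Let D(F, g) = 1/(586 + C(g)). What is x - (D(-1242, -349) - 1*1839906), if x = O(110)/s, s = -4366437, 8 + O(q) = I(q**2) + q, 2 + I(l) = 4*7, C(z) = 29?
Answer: 1646935893677291/895119585 ≈ 1.8399e+6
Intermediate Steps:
I(l) = 26 (I(l) = -2 + 4*7 = -2 + 28 = 26)
O(q) = 18 + q (O(q) = -8 + (26 + q) = 18 + q)
D(F, g) = 1/615 (D(F, g) = 1/(586 + 29) = 1/615)
x = -128/4366437 (x = (18 + 110)/(-4366437) = 128*(-1/4366437) = -128/4366437 ≈ -2.9315e-5)
x - (D(-1242, -349) - 1*1839906) = -128/4366437 - (1/615 - 1*1839906) = -128/4366437 - (1/615 - 1839906) = -128/4366437 - 1*(-1131542189/615) = -128/4366437 + 1131542189/615 = 1646935893677291/895119585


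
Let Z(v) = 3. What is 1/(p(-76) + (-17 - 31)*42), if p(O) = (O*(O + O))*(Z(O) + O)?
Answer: -1/845312 ≈ -1.1830e-6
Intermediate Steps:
p(O) = 2*O²*(3 + O) (p(O) = (O*(O + O))*(3 + O) = (O*(2*O))*(3 + O) = (2*O²)*(3 + O) = 2*O²*(3 + O))
1/(p(-76) + (-17 - 31)*42) = 1/(2*(-76)²*(3 - 76) + (-17 - 31)*42) = 1/(2*5776*(-73) - 48*42) = 1/(-843296 - 2016) = 1/(-845312) = -1/845312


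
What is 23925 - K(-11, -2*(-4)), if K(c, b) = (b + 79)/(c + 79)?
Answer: 1626813/68 ≈ 23924.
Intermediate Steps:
K(c, b) = (79 + b)/(79 + c)
23925 - K(-11, -2*(-4)) = 23925 - (79 - 2*(-4))/(79 - 11) = 23925 - (79 + 8)/68 = 23925 - 87/68 = 1626813/68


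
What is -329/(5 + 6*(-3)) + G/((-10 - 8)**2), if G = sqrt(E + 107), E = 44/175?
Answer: 329/13 + 137*sqrt(7)/11340 ≈ 25.340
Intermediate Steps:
E = 44/175 (E = 44*(1/175) = 44/175 ≈ 0.25143)
G = 137*sqrt(7)/35 (G = sqrt(44/175 + 107) = sqrt(18769/175) = 137*sqrt(7)/35 ≈ 10.356)
-329/(5 + 6*(-3)) + G/((-10 - 8)**2) = -329/(5 + 6*(-3)) + (137*sqrt(7)/35)/((-10 - 8)**2) = -329/(5 - 18) + (137*sqrt(7)/35)/((-18)**2) = -329/(-13) + (137*sqrt(7)/35)/324 = -329*(-1/13) + (137*sqrt(7)/35)*(1/324) = 329/13 + 137*sqrt(7)/11340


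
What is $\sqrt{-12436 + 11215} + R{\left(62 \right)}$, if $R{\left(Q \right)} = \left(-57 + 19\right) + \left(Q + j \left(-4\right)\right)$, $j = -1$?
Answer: $28 + i \sqrt{1221} \approx 28.0 + 34.943 i$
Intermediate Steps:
$R{\left(Q \right)} = -34 + Q$ ($R{\left(Q \right)} = \left(-57 + 19\right) + \left(Q - -4\right) = -38 + \left(Q + 4\right) = -38 + \left(4 + Q\right) = -34 + Q$)
$\sqrt{-12436 + 11215} + R{\left(62 \right)} = \sqrt{-12436 + 11215} + \left(-34 + 62\right) = \sqrt{-1221} + 28 = i \sqrt{1221} + 28 = 28 + i \sqrt{1221}$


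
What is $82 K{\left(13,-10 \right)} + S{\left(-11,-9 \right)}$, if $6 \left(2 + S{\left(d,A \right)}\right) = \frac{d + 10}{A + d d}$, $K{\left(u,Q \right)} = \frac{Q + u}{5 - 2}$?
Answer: $\frac{53759}{672} \approx 79.999$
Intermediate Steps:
$K{\left(u,Q \right)} = \frac{Q}{3} + \frac{u}{3}$ ($K{\left(u,Q \right)} = \frac{Q + u}{3} = \left(Q + u\right) \frac{1}{3} = \frac{Q}{3} + \frac{u}{3}$)
$S{\left(d,A \right)} = -2 + \frac{10 + d}{6 \left(A + d^{2}\right)}$ ($S{\left(d,A \right)} = -2 + \frac{\left(d + 10\right) \frac{1}{A + d d}}{6} = -2 + \frac{\left(10 + d\right) \frac{1}{A + d^{2}}}{6} = -2 + \frac{\frac{1}{A + d^{2}} \left(10 + d\right)}{6} = -2 + \frac{10 + d}{6 \left(A + d^{2}\right)}$)
$82 K{\left(13,-10 \right)} + S{\left(-11,-9 \right)} = 82 \left(\frac{1}{3} \left(-10\right) + \frac{1}{3} \cdot 13\right) + \frac{10 - 11 - -108 - 12 \left(-11\right)^{2}}{6 \left(-9 + \left(-11\right)^{2}\right)} = 82 \left(- \frac{10}{3} + \frac{13}{3}\right) + \frac{10 - 11 + 108 - 1452}{6 \left(-9 + 121\right)} = 82 \cdot 1 + \frac{10 - 11 + 108 - 1452}{6 \cdot 112} = 82 + \frac{1}{6} \cdot \frac{1}{112} \left(-1345\right) = 82 - \frac{1345}{672} = \frac{53759}{672}$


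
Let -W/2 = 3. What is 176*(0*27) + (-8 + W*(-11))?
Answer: 58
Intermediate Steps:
W = -6 (W = -2*3 = -6)
176*(0*27) + (-8 + W*(-11)) = 176*(0*27) + (-8 - 6*(-11)) = 176*0 + (-8 + 66) = 0 + 58 = 58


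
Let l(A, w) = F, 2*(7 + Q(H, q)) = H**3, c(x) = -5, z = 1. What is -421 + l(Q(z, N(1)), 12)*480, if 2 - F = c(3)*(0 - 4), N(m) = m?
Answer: -9061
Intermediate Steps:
Q(H, q) = -7 + H**3/2
F = -18 (F = 2 - (-5)*(0 - 4) = 2 - (-5)*(-4) = 2 - 1*20 = 2 - 20 = -18)
l(A, w) = -18
-421 + l(Q(z, N(1)), 12)*480 = -421 - 18*480 = -421 - 8640 = -9061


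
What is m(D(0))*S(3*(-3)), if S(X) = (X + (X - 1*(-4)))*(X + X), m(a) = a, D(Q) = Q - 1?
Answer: -252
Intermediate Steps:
D(Q) = -1 + Q
S(X) = 2*X*(4 + 2*X) (S(X) = (X + (X + 4))*(2*X) = (X + (4 + X))*(2*X) = (4 + 2*X)*(2*X) = 2*X*(4 + 2*X))
m(D(0))*S(3*(-3)) = (-1 + 0)*(4*(3*(-3))*(2 + 3*(-3))) = -4*(-9)*(2 - 9) = -4*(-9)*(-7) = -1*252 = -252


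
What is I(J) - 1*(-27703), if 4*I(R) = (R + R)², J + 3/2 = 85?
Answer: 138701/4 ≈ 34675.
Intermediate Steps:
J = 167/2 (J = -3/2 + 85 = 167/2 ≈ 83.500)
I(R) = R² (I(R) = (R + R)²/4 = (2*R)²/4 = (4*R²)/4 = R²)
I(J) - 1*(-27703) = (167/2)² - 1*(-27703) = 27889/4 + 27703 = 138701/4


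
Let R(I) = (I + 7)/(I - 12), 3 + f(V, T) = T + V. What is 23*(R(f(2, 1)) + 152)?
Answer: 41791/12 ≈ 3482.6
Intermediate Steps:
f(V, T) = -3 + T + V (f(V, T) = -3 + (T + V) = -3 + T + V)
R(I) = (7 + I)/(-12 + I)
23*(R(f(2, 1)) + 152) = 23*((7 + (-3 + 1 + 2))/(-12 + (-3 + 1 + 2)) + 152) = 23*((7 + 0)/(-12 + 0) + 152) = 23*(7/(-12) + 152) = 23*(-1/12*7 + 152) = 23*(-7/12 + 152) = 23*(1817/12) = 41791/12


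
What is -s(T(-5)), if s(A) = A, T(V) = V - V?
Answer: 0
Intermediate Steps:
T(V) = 0
-s(T(-5)) = -1*0 = 0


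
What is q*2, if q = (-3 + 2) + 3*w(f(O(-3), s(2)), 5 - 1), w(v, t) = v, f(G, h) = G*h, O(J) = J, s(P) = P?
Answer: -38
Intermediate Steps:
q = -19 (q = (-3 + 2) + 3*(-3*2) = -1 + 3*(-6) = -1 - 18 = -19)
q*2 = -19*2 = -38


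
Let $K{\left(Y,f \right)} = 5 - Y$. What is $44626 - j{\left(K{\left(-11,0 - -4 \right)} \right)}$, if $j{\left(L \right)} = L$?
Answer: $44610$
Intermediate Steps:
$44626 - j{\left(K{\left(-11,0 - -4 \right)} \right)} = 44626 - \left(5 - -11\right) = 44626 - \left(5 + 11\right) = 44626 - 16 = 44610$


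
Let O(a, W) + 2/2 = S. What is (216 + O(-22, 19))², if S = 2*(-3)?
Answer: 43681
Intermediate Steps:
S = -6
O(a, W) = -7 (O(a, W) = -1 - 6 = -7)
(216 + O(-22, 19))² = (216 - 7)² = 209² = 43681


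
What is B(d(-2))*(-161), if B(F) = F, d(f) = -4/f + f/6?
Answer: -805/3 ≈ -268.33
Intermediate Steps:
d(f) = -4/f + f/6 (d(f) = -4/f + f*(⅙) = -4/f + f/6)
B(d(-2))*(-161) = (-4/(-2) + (⅙)*(-2))*(-161) = (-4*(-½) - ⅓)*(-161) = (2 - ⅓)*(-161) = (5/3)*(-161) = -805/3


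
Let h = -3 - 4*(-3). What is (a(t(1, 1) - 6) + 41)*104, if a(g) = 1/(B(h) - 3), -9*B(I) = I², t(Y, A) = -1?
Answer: 12766/3 ≈ 4255.3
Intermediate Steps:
h = 9 (h = -3 + 12 = 9)
B(I) = -I²/9
a(g) = -1/12 (a(g) = 1/(-⅑*9² - 3) = 1/(-⅑*81 - 3) = 1/(-9 - 3) = 1/(-12) = -1/12)
(a(t(1, 1) - 6) + 41)*104 = (-1/12 + 41)*104 = (491/12)*104 = 12766/3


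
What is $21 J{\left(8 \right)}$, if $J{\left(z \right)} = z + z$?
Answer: $336$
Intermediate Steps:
$J{\left(z \right)} = 2 z$
$21 J{\left(8 \right)} = 21 \cdot 2 \cdot 8 = 21 \cdot 16 = 336$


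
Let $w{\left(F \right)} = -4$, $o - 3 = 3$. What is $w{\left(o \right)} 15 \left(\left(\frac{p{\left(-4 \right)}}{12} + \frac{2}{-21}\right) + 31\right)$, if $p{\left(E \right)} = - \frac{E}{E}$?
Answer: $- \frac{12945}{7} \approx -1849.3$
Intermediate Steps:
$o = 6$ ($o = 3 + 3 = 6$)
$p{\left(E \right)} = -1$ ($p{\left(E \right)} = \left(-1\right) 1 = -1$)
$w{\left(o \right)} 15 \left(\left(\frac{p{\left(-4 \right)}}{12} + \frac{2}{-21}\right) + 31\right) = \left(-4\right) 15 \left(\left(- \frac{1}{12} + \frac{2}{-21}\right) + 31\right) = - 60 \left(\left(\left(-1\right) \frac{1}{12} + 2 \left(- \frac{1}{21}\right)\right) + 31\right) = - 60 \left(\left(- \frac{1}{12} - \frac{2}{21}\right) + 31\right) = - 60 \left(- \frac{5}{28} + 31\right) = \left(-60\right) \frac{863}{28} = - \frac{12945}{7}$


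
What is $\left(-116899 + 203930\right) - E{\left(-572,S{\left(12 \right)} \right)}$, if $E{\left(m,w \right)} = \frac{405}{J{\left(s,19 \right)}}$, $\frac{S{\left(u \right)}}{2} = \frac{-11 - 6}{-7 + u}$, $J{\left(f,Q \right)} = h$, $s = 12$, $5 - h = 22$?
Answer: $\frac{1479932}{17} \approx 87055.0$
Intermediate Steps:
$h = -17$ ($h = 5 - 22 = -17$)
$J{\left(f,Q \right)} = -17$
$S{\left(u \right)} = - \frac{34}{-7 + u}$ ($S{\left(u \right)} = 2 \frac{-11 - 6}{-7 + u} = 2 \left(- \frac{17}{-7 + u}\right) = - \frac{34}{-7 + u}$)
$E{\left(m,w \right)} = - \frac{405}{17}$ ($E{\left(m,w \right)} = \frac{405}{-17} = 405 \left(- \frac{1}{17}\right) = - \frac{405}{17}$)
$\left(-116899 + 203930\right) - E{\left(-572,S{\left(12 \right)} \right)} = \left(-116899 + 203930\right) - - \frac{405}{17} = 87031 + \frac{405}{17} = \frac{1479932}{17}$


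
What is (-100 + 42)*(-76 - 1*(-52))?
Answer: 1392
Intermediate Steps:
(-100 + 42)*(-76 - 1*(-52)) = -58*(-76 + 52) = -58*(-24) = 1392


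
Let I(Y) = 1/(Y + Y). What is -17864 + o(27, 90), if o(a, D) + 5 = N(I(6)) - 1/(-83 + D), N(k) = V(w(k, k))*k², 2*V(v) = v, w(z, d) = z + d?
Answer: -216145145/12096 ≈ -17869.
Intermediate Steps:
w(z, d) = d + z
V(v) = v/2
I(Y) = 1/(2*Y)
N(k) = k³ (N(k) = ((k + k)/2)*k² = ((2*k)/2)*k² = k*k² = k³)
o(a, D) = -8639/1728 - 1/(-83 + D) (o(a, D) = -5 + (((½)/6)³ - 1/(-83 + D)) = -5 + (((½)*(⅙))³ - 1/(-83 + D)) = -5 + ((1/12)³ - 1/(-83 + D)) = -5 + (1/1728 - 1/(-83 + D)) = -8639/1728 - 1/(-83 + D))
-17864 + o(27, 90) = -17864 + (715309 - 8639*90)/(1728*(-83 + 90)) = -17864 + (1/1728)*(715309 - 777510)/7 = -17864 + (1/1728)*(⅐)*(-62201) = -17864 - 62201/12096 = -216145145/12096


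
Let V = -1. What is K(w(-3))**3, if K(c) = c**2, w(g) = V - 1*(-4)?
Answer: 729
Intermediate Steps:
w(g) = 3 (w(g) = -1 - 1*(-4) = -1 + 4 = 3)
K(w(-3))**3 = (3**2)**3 = 9**3 = 729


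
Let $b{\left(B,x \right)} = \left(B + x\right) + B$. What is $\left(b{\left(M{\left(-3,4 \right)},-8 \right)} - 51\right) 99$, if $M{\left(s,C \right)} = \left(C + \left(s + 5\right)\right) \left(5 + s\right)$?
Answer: $-3465$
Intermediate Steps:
$M{\left(s,C \right)} = \left(5 + s\right) \left(5 + C + s\right)$ ($M{\left(s,C \right)} = \left(C + \left(5 + s\right)\right) \left(5 + s\right) = \left(5 + C + s\right) \left(5 + s\right) = \left(5 + s\right) \left(5 + C + s\right)$)
$b{\left(B,x \right)} = x + 2 B$
$\left(b{\left(M{\left(-3,4 \right)},-8 \right)} - 51\right) 99 = \left(\left(-8 + 2 \left(25 + \left(-3\right)^{2} + 5 \cdot 4 + 10 \left(-3\right) + 4 \left(-3\right)\right)\right) - 51\right) 99 = \left(\left(-8 + 2 \left(25 + 9 + 20 - 30 - 12\right)\right) - 51\right) 99 = \left(\left(-8 + 2 \cdot 12\right) - 51\right) 99 = \left(\left(-8 + 24\right) - 51\right) 99 = \left(16 - 51\right) 99 = \left(-35\right) 99 = -3465$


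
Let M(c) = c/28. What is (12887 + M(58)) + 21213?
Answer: 477429/14 ≈ 34102.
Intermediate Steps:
M(c) = c/28 (M(c) = c*(1/28) = c/28)
(12887 + M(58)) + 21213 = (12887 + (1/28)*58) + 21213 = (12887 + 29/14) + 21213 = 180447/14 + 21213 = 477429/14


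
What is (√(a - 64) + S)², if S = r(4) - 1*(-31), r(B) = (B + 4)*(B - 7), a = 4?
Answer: -11 + 28*I*√15 ≈ -11.0 + 108.44*I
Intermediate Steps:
r(B) = (-7 + B)*(4 + B) (r(B) = (4 + B)*(-7 + B) = (-7 + B)*(4 + B))
S = 7 (S = (-28 + 4² - 3*4) - 1*(-31) = (-28 + 16 - 12) + 31 = -24 + 31 = 7)
(√(a - 64) + S)² = (√(4 - 64) + 7)² = (√(-60) + 7)² = (2*I*√15 + 7)² = (7 + 2*I*√15)²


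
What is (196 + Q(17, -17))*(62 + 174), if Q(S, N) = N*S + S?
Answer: -17936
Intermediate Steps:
Q(S, N) = S + N*S
(196 + Q(17, -17))*(62 + 174) = (196 + 17*(1 - 17))*(62 + 174) = (196 + 17*(-16))*236 = (196 - 272)*236 = -76*236 = -17936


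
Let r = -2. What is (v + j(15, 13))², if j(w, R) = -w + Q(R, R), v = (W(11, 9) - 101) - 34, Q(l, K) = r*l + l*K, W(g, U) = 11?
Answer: 16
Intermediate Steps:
Q(l, K) = -2*l + K*l (Q(l, K) = -2*l + l*K = -2*l + K*l)
v = -124 (v = (11 - 101) - 34 = -90 - 34 = -124)
j(w, R) = -w + R*(-2 + R)
(v + j(15, 13))² = (-124 + (-1*15 + 13*(-2 + 13)))² = (-124 + (-15 + 13*11))² = (-124 + (-15 + 143))² = (-124 + 128)² = 4² = 16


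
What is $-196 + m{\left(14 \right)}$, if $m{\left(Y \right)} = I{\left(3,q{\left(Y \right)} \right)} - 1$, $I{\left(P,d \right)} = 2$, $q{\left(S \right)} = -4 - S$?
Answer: $-195$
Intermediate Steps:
$m{\left(Y \right)} = 1$ ($m{\left(Y \right)} = 2 - 1 = 1$)
$-196 + m{\left(14 \right)} = -196 + 1 = -195$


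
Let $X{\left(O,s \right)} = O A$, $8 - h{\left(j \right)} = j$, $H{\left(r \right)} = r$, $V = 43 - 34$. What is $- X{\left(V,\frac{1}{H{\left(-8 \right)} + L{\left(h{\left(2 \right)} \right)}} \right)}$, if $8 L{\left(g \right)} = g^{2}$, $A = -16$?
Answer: $144$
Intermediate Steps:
$V = 9$ ($V = 43 - 34 = 9$)
$h{\left(j \right)} = 8 - j$
$L{\left(g \right)} = \frac{g^{2}}{8}$
$X{\left(O,s \right)} = - 16 O$ ($X{\left(O,s \right)} = O \left(-16\right) = - 16 O$)
$- X{\left(V,\frac{1}{H{\left(-8 \right)} + L{\left(h{\left(2 \right)} \right)}} \right)} = - \left(-16\right) 9 = \left(-1\right) \left(-144\right) = 144$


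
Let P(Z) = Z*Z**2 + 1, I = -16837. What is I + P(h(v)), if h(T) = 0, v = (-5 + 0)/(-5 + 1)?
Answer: -16836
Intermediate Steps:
v = 5/4 (v = -5/(-4) = -5*(-1/4) = 5/4 ≈ 1.2500)
P(Z) = 1 + Z**3 (P(Z) = Z**3 + 1 = 1 + Z**3)
I + P(h(v)) = -16837 + (1 + 0**3) = -16837 + (1 + 0) = -16837 + 1 = -16836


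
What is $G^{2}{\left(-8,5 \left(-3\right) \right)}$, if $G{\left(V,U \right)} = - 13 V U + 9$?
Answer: $2405601$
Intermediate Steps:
$G{\left(V,U \right)} = 9 - 13 U V$ ($G{\left(V,U \right)} = - 13 U V + 9 = 9 - 13 U V$)
$G^{2}{\left(-8,5 \left(-3\right) \right)} = \left(9 - 13 \cdot 5 \left(-3\right) \left(-8\right)\right)^{2} = \left(9 - \left(-195\right) \left(-8\right)\right)^{2} = \left(9 - 1560\right)^{2} = \left(-1551\right)^{2} = 2405601$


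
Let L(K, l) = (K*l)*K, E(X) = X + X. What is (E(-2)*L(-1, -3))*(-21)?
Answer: -252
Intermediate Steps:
E(X) = 2*X
L(K, l) = l*K²
(E(-2)*L(-1, -3))*(-21) = ((2*(-2))*(-3*(-1)²))*(-21) = -(-12)*(-21) = -4*(-3)*(-21) = 12*(-21) = -252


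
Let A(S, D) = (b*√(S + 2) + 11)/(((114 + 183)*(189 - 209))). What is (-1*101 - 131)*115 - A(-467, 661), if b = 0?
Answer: -14407199/540 ≈ -26680.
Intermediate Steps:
A(S, D) = -1/540 (A(S, D) = (0*√(S + 2) + 11)/(((114 + 183)*(189 - 209))) = (0*√(2 + S) + 11)/((297*(-20))) = (0 + 11)/(-5940) = 11*(-1/5940) = -1/540)
(-1*101 - 131)*115 - A(-467, 661) = (-1*101 - 131)*115 - 1*(-1/540) = (-101 - 131)*115 + 1/540 = -232*115 + 1/540 = -26680 + 1/540 = -14407199/540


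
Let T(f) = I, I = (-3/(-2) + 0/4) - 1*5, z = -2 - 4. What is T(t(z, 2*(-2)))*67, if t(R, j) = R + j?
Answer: -469/2 ≈ -234.50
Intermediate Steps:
z = -6
I = -7/2 (I = (-3*(-½) + 0*(¼)) - 5 = (3/2 + 0) - 5 = 3/2 - 5 = -7/2 ≈ -3.5000)
T(f) = -7/2
T(t(z, 2*(-2)))*67 = -7/2*67 = -469/2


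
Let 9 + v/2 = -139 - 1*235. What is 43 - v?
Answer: 809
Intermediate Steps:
v = -766 (v = -18 + 2*(-139 - 1*235) = -18 + 2*(-139 - 235) = -18 + 2*(-374) = -18 - 748 = -766)
43 - v = 43 - 1*(-766) = 43 + 766 = 809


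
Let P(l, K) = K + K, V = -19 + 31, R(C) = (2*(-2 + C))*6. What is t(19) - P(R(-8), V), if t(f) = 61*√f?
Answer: -24 + 61*√19 ≈ 241.89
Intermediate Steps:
R(C) = -24 + 12*C (R(C) = (-4 + 2*C)*6 = -24 + 12*C)
V = 12
P(l, K) = 2*K
t(19) - P(R(-8), V) = 61*√19 - 2*12 = 61*√19 - 1*24 = 61*√19 - 24 = -24 + 61*√19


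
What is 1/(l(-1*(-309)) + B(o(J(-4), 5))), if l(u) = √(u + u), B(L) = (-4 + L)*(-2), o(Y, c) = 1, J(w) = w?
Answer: -1/97 + √618/582 ≈ 0.032405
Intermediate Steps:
B(L) = 8 - 2*L
l(u) = √2*√u (l(u) = √(2*u) = √2*√u)
1/(l(-1*(-309)) + B(o(J(-4), 5))) = 1/(√2*√(-1*(-309)) + (8 - 2*1)) = 1/(√2*√309 + (8 - 2)) = 1/(√618 + 6) = 1/(6 + √618)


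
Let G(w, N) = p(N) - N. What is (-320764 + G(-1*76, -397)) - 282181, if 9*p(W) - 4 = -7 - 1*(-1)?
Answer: -5422934/9 ≈ -6.0255e+5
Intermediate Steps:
p(W) = -2/9 (p(W) = 4/9 + (-7 - 1*(-1))/9 = 4/9 + (-7 + 1)/9 = 4/9 + (⅑)*(-6) = 4/9 - ⅔ = -2/9)
G(w, N) = -2/9 - N
(-320764 + G(-1*76, -397)) - 282181 = (-320764 + (-2/9 - 1*(-397))) - 282181 = (-320764 + (-2/9 + 397)) - 282181 = (-320764 + 3571/9) - 282181 = -2883305/9 - 282181 = -5422934/9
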